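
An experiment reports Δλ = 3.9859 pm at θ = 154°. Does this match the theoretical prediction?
No, inconsistent

Calculate the expected shift for θ = 154°:

Δλ_expected = λ_C(1 - cos(154°))
Δλ_expected = 2.4263 × (1 - cos(154°))
Δλ_expected = 2.4263 × 1.8988
Δλ_expected = 4.6071 pm

Given shift: 3.9859 pm
Expected shift: 4.6071 pm
Difference: 0.6212 pm

The values do not match. The given shift corresponds to θ ≈ 130.0°, not 154°.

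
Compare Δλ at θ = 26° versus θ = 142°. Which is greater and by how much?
142° produces the larger shift by a factor of 17.667

Calculate both shifts using Δλ = λ_C(1 - cos θ):

For θ₁ = 26°:
Δλ₁ = 2.4263 × (1 - cos(26°))
Δλ₁ = 2.4263 × 0.1012
Δλ₁ = 0.2456 pm

For θ₂ = 142°:
Δλ₂ = 2.4263 × (1 - cos(142°))
Δλ₂ = 2.4263 × 1.7880
Δλ₂ = 4.3383 pm

The 142° angle produces the larger shift.
Ratio: 4.3383/0.2456 = 17.667

(Intermediate values are shown rounded; full precision is carried through to the final answer.)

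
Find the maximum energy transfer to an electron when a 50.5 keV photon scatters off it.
8.3342 keV

Maximum energy transfer occurs at θ = 180° (backscattering).

Initial photon: E₀ = 50.5 keV → λ₀ = 24.5513 pm

Maximum Compton shift (at 180°):
Δλ_max = 2λ_C = 2 × 2.4263 = 4.8526 pm

Final wavelength:
λ' = 24.5513 + 4.8526 = 29.4039 pm

Minimum photon energy (maximum energy to electron):
E'_min = hc/λ' = 42.1658 keV

Maximum electron kinetic energy:
K_max = E₀ - E'_min = 50.5000 - 42.1658 = 8.3342 keV

(Intermediate values are shown rounded; full precision is carried through to the final answer.)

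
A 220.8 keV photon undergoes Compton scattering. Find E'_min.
118.4429 keV (at θ = 180°)

The scattered photon has minimum energy when its wavelength is maximum, i.e., when the Compton shift Δλ = λ_C(1 − cos θ) is maximum. This occurs at θ = 180° (backscattering), giving Δλ_max = 2λ_C = 4.8526 pm.

Initial wavelength: λ₀ = hc/E₀ = 5.6152 pm
Maximum final wavelength: λ'_max = λ₀ + 2λ_C = 5.6152 + 4.8526 = 10.4678 pm
Minimum final energy: E'_min = hc/λ'_max = 118.4429 keV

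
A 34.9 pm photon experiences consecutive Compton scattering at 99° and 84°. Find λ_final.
39.8786 pm

Apply Compton shift twice:

First scattering at θ₁ = 99°:
Δλ₁ = λ_C(1 - cos(99°))
Δλ₁ = 2.4263 × 1.1564
Δλ₁ = 2.8059 pm

After first scattering:
λ₁ = 34.9 + 2.8059 = 37.7059 pm

Second scattering at θ₂ = 84°:
Δλ₂ = λ_C(1 - cos(84°))
Δλ₂ = 2.4263 × 0.8955
Δλ₂ = 2.1727 pm

Final wavelength:
λ₂ = 37.7059 + 2.1727 = 39.8786 pm

Total shift: Δλ_total = 2.8059 + 2.1727 = 4.9786 pm

(Intermediate values are shown rounded; full precision is carried through to the final answer.)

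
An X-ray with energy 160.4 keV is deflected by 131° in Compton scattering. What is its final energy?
105.5382 keV

First convert energy to wavelength:
λ = hc/E, with hc ≈ 1239.842 keV·pm (i.e. 1239.842 eV·nm)

For E = 160.4 keV = 160400 eV:
λ = 1239.842 keV·pm / 160.4 keV
λ = 7.7297 pm

Calculate the Compton shift:
Δλ = λ_C(1 - cos(131°)) = 2.4263 × 1.6561
Δλ = 4.0181 pm

Final wavelength:
λ' = 7.7297 + 4.0181 = 11.7478 pm

Final energy:
E' = hc/λ' = 1239.842 / 11.7478 = 105.5382 keV

(Intermediate values are shown rounded; full precision is carried through to the final answer.)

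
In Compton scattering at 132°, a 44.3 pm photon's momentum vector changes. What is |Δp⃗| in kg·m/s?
2.6189e-23 kg·m/s

Photon momentum magnitude is p = h/λ.

Initial momentum:
p₀ = h/λ = 6.6261e-34/4.4300e-11 = 1.4957e-23 kg·m/s

After scattering:
λ' = λ + Δλ = 44.3 + 4.0498 = 48.3498 pm
p' = h/λ' = 6.6261e-34/4.8350e-11 = 1.3704e-23 kg·m/s

Momentum is a vector; the scattered photon's direction makes angle θ = 132° with the incident direction. The magnitude of the vector change Δp⃗ = p⃗₀ − p⃗' is found from the law of cosines:
|Δp⃗|² = p₀² + p'² − 2p₀p'cos θ
|Δp⃗|² = (1.4957e-23)² + (1.3704e-23)² − 2·1.4957e-23·1.3704e-23·cos(132°)
|Δp⃗| = 2.6189e-23 kg·m/s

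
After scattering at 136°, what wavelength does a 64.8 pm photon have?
68.9717 pm

Using the Compton scattering formula:
λ' = λ + Δλ = λ + λ_C(1 - cos θ)

Given:
- Initial wavelength λ = 64.8 pm
- Scattering angle θ = 136°
- Compton wavelength λ_C ≈ 2.4263 pm

Calculate the shift:
Δλ = 2.4263 × (1 - cos(136°))
Δλ = 2.4263 × 1.7193
Δλ = 4.1717 pm

Final wavelength:
λ' = 64.8 + 4.1717 = 68.9717 pm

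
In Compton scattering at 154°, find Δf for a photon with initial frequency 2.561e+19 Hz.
7.233e+18 Hz (decrease)

Convert frequency to wavelength (c = 299792458 m/s):
λ₀ = c/f₀ = 299792458/2.561e+19 = 1.1706070e-11 m = 11.7061 pm

Calculate Compton shift:
Δλ = λ_C(1 - cos(154°)) = 4.6071 pm

Final wavelength:
λ' = λ₀ + Δλ = 11.7061 + 4.6071 = 16.3131 pm

Final frequency:
f' = c/λ' = 299792458/1.6313134e-11 = 1.8377368e+19 Hz

Frequency shift (decrease):
Δf = f₀ - f' = 2.561e+19 - 1.8377368e+19 = 7.233e+18 Hz

(Intermediate values are shown rounded; full precision is carried through to the final answer.)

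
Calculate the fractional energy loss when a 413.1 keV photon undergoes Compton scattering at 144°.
0.5939 (or 59.39%)

Calculate initial and final photon energies:

Initial: E₀ = 413.1 keV → λ₀ = 3.0013 pm
Compton shift: Δλ = 4.3892 pm
Final wavelength: λ' = 7.3905 pm
Final energy: E' = 167.7605 keV

Fractional energy loss:
(E₀ - E')/E₀ = (413.1000 - 167.7605)/413.1000
= 245.3395/413.1000
= 0.5939
= 59.39%

(Intermediate values are shown rounded; full precision is carried through to the final answer.)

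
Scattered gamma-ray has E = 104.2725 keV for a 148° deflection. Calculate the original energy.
167.4000 keV

Convert final energy to wavelength (hc ≈ 1239.842 keV·pm):
λ' = hc/E' = 1239.842 / 104.2725 = 11.8904 pm

Calculate the Compton shift:
Δλ = λ_C(1 - cos(148°))
Δλ = 2.4263 × (1 - cos(148°))
Δλ = 4.4839 pm

Initial wavelength:
λ = λ' - Δλ = 11.8904 - 4.4839 = 7.4065 pm

Initial energy:
E = hc/λ = 1239.842 / 7.4065 = 167.4000 keV

(Intermediate values are shown rounded; full precision is carried through to the final answer.)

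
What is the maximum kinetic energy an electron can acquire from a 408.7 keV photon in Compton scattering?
251.4842 keV

Maximum energy transfer occurs at θ = 180° (backscattering).

Initial photon: E₀ = 408.7 keV → λ₀ = 3.0336 pm

Maximum Compton shift (at 180°):
Δλ_max = 2λ_C = 2 × 2.4263 = 4.8526 pm

Final wavelength:
λ' = 3.0336 + 4.8526 = 7.8862 pm

Minimum photon energy (maximum energy to electron):
E'_min = hc/λ' = 157.2158 keV

Maximum electron kinetic energy:
K_max = E₀ - E'_min = 408.7000 - 157.2158 = 251.4842 keV

(Intermediate values are shown rounded; full precision is carried through to the final answer.)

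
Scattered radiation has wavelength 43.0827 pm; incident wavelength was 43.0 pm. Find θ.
15.00°

First find the wavelength shift:
Δλ = λ' - λ = 43.0827 - 43.0 = 0.0827 pm

Using Δλ = λ_C(1 - cos θ), with λ_C = h/(m_e·c) ≈ 2.42631024 pm:
cos θ = 1 - Δλ/λ_C
cos θ = 1 - 0.0827/2.42631024
cos θ = 0.965915

θ = arccos(0.965915)
θ = 15.00°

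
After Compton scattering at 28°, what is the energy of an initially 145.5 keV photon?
140.8070 keV

First convert energy to wavelength:
λ = hc/E, with hc ≈ 1239.842 keV·pm (i.e. 1239.842 eV·nm)

For E = 145.5 keV = 145500 eV:
λ = 1239.842 keV·pm / 145.5 keV
λ = 8.5213 pm

Calculate the Compton shift:
Δλ = λ_C(1 - cos(28°)) = 2.4263 × 0.1171
Δλ = 0.2840 pm

Final wavelength:
λ' = 8.5213 + 0.2840 = 8.8053 pm

Final energy:
E' = hc/λ' = 1239.842 / 8.8053 = 140.8070 keV

(Intermediate values are shown rounded; full precision is carried through to the final answer.)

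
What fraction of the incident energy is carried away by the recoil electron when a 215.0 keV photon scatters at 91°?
0.2998 (or 29.98%)

Calculate initial and final photon energies:

Initial: E₀ = 215.0 keV → λ₀ = 5.7667 pm
Compton shift: Δλ = 2.4687 pm
Final wavelength: λ' = 8.2354 pm
Final energy: E' = 150.5510 keV

Fractional energy loss:
(E₀ - E')/E₀ = (215.0000 - 150.5510)/215.0000
= 64.4490/215.0000
= 0.2998
= 29.98%

(Intermediate values are shown rounded; full precision is carried through to the final answer.)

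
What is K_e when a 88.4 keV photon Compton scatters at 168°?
22.5384 keV

By energy conservation: K_e = E_initial - E_final

First find the scattered photon energy:
Initial wavelength: λ = hc/E = 14.0254 pm
Compton shift: Δλ = λ_C(1 - cos(168°)) = 4.7996 pm
Final wavelength: λ' = 14.0254 + 4.7996 = 18.8250 pm
Final photon energy: E' = hc/λ' = 65.8616 keV

Electron kinetic energy:
K_e = E - E' = 88.4000 - 65.8616 = 22.5384 keV

(Intermediate values are shown rounded; full precision is carried through to the final answer.)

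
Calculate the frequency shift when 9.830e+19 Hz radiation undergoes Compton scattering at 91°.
4.397e+19 Hz (decrease)

Convert frequency to wavelength (c = 299792458 m/s):
λ₀ = c/f₀ = 299792458/9.830e+19 = 3.0497707e-12 m = 3.0498 pm

Calculate Compton shift:
Δλ = λ_C(1 - cos(91°)) = 2.4687 pm

Final wavelength:
λ' = λ₀ + Δλ = 3.0498 + 2.4687 = 5.5184 pm

Final frequency:
f' = c/λ' = 299792458/5.5184259e-12 = 5.4325720e+19 Hz

Frequency shift (decrease):
Δf = f₀ - f' = 9.830e+19 - 5.4325720e+19 = 4.397e+19 Hz

(Intermediate values are shown rounded; full precision is carried through to the final answer.)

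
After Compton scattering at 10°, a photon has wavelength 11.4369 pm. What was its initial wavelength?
11.4000 pm

From λ' = λ + Δλ, we have λ = λ' - Δλ

First calculate the Compton shift:
Δλ = λ_C(1 - cos θ)
Δλ = 2.4263 × (1 - cos(10°))
Δλ = 2.4263 × 0.0152
Δλ = 0.0369 pm

Initial wavelength:
λ = λ' - Δλ
λ = 11.4369 - 0.0369
λ = 11.4000 pm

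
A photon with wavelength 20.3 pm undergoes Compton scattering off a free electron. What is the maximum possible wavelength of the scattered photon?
25.1526 pm (at θ = 180°)

The Compton shift is Δλ = λ_C(1 − cos θ).

Since cos θ ranges from −1 to 1, the factor (1 − cos θ) ranges from 0 to 2; the maximum shift occurs at θ = 180° (backscattering):
Δλ_max = 2λ_C = 2 × 2.4263 pm = 4.8526 pm

Maximum scattered wavelength:
λ'_max = λ₀ + Δλ_max = 20.3 + 4.8526 = 25.1526 pm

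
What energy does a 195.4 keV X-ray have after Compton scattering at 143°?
115.7736 keV

First convert energy to wavelength:
λ = hc/E, with hc ≈ 1239.842 keV·pm (i.e. 1239.842 eV·nm)

For E = 195.4 keV = 195400 eV:
λ = 1239.842 keV·pm / 195.4 keV
λ = 6.3451 pm

Calculate the Compton shift:
Δλ = λ_C(1 - cos(143°)) = 2.4263 × 1.7986
Δλ = 4.3640 pm

Final wavelength:
λ' = 6.3451 + 4.3640 = 10.7092 pm

Final energy:
E' = hc/λ' = 1239.842 / 10.7092 = 115.7736 keV

(Intermediate values are shown rounded; full precision is carried through to the final answer.)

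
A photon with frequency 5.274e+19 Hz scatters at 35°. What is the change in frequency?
3.779e+18 Hz (decrease)

Convert frequency to wavelength (c = 299792458 m/s):
λ₀ = c/f₀ = 299792458/5.274e+19 = 5.6843469e-12 m = 5.6843 pm

Calculate Compton shift:
Δλ = λ_C(1 - cos(35°)) = 0.4388 pm

Final wavelength:
λ' = λ₀ + Δλ = 5.6843 + 0.4388 = 6.1231 pm

Final frequency:
f' = c/λ' = 299792458/6.1231402e-12 = 4.8960574e+19 Hz

Frequency shift (decrease):
Δf = f₀ - f' = 5.274e+19 - 4.8960574e+19 = 3.779e+18 Hz

(Intermediate values are shown rounded; full precision is carried through to the final answer.)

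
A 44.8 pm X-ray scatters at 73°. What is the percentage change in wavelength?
3.8324%

Calculate the Compton shift:
Δλ = λ_C(1 - cos(73°))
Δλ = 2.4263 × (1 - cos(73°))
Δλ = 2.4263 × 0.7076
Δλ = 1.7169 pm

Percentage change:
(Δλ/λ₀) × 100 = (1.7169/44.8) × 100
= 3.8324%

(Intermediate values are shown rounded; full precision is carried through to the final answer.)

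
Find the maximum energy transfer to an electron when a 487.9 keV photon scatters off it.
320.2133 keV

Maximum energy transfer occurs at θ = 180° (backscattering).

Initial photon: E₀ = 487.9 keV → λ₀ = 2.5412 pm

Maximum Compton shift (at 180°):
Δλ_max = 2λ_C = 2 × 2.4263 = 4.8526 pm

Final wavelength:
λ' = 2.5412 + 4.8526 = 7.3938 pm

Minimum photon energy (maximum energy to electron):
E'_min = hc/λ' = 167.6867 keV

Maximum electron kinetic energy:
K_max = E₀ - E'_min = 487.9000 - 167.6867 = 320.2133 keV

(Intermediate values are shown rounded; full precision is carried through to the final answer.)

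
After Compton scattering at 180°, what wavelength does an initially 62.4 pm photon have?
67.2526 pm

Using the Compton formula: λ' = λ + λ_C(1 − cos θ)

For θ = 180°, cos θ = -1 (exact) = -1.0000, so:
1 − cos 180° = 1 − (-1) = 2.0000

Δλ = λ_C × 2.0000 = 2.4263 × 2.0000 = 4.8526 pm

λ' = 62.4 + 4.8526 = 67.2526 pm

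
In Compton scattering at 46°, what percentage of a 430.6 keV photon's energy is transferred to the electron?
0.2046 (or 20.46%)

Calculate initial and final photon energies:

Initial: E₀ = 430.6 keV → λ₀ = 2.8793 pm
Compton shift: Δλ = 0.7409 pm
Final wavelength: λ' = 3.6202 pm
Final energy: E' = 342.4799 keV

Fractional energy loss:
(E₀ - E')/E₀ = (430.6000 - 342.4799)/430.6000
= 88.1201/430.6000
= 0.2046
= 20.46%

(Intermediate values are shown rounded; full precision is carried through to the final answer.)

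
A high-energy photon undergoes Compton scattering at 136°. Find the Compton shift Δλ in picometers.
4.1717 pm

Using the Compton scattering formula:
Δλ = λ_C(1 - cos θ)

where λ_C = h/(m_e·c) ≈ 2.4263 pm is the Compton wavelength of an electron.

For θ = 136°:
cos(136°) = -0.7193
1 - cos(136°) = 1.7193

Δλ = 2.4263 × 1.7193
Δλ = 4.1717 pm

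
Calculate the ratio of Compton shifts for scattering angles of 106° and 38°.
106° produces the larger shift by a factor of 6.017

Calculate both shifts using Δλ = λ_C(1 - cos θ):

For θ₁ = 38°:
Δλ₁ = 2.4263 × (1 - cos(38°))
Δλ₁ = 2.4263 × 0.2120
Δλ₁ = 0.5144 pm

For θ₂ = 106°:
Δλ₂ = 2.4263 × (1 - cos(106°))
Δλ₂ = 2.4263 × 1.2756
Δλ₂ = 3.0951 pm

The 106° angle produces the larger shift.
Ratio: 3.0951/0.5144 = 6.017

(Intermediate values are shown rounded; full precision is carried through to the final answer.)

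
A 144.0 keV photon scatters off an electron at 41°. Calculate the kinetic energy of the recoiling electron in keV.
9.3102 keV

By energy conservation: K_e = E_initial - E_final

First find the scattered photon energy:
Initial wavelength: λ = hc/E = 8.6100 pm
Compton shift: Δλ = λ_C(1 - cos(41°)) = 0.5952 pm
Final wavelength: λ' = 8.6100 + 0.5952 = 9.2052 pm
Final photon energy: E' = hc/λ' = 134.6898 keV

Electron kinetic energy:
K_e = E - E' = 144.0000 - 134.6898 = 9.3102 keV

(Intermediate values are shown rounded; full precision is carried through to the final answer.)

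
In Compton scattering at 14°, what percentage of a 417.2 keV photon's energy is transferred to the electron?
0.0237 (or 2.37%)

Calculate initial and final photon energies:

Initial: E₀ = 417.2 keV → λ₀ = 2.9718 pm
Compton shift: Δλ = 0.0721 pm
Final wavelength: λ' = 3.0439 pm
Final energy: E' = 407.3217 keV

Fractional energy loss:
(E₀ - E')/E₀ = (417.2000 - 407.3217)/417.2000
= 9.8783/417.2000
= 0.0237
= 2.37%

(Intermediate values are shown rounded; full precision is carried through to the final answer.)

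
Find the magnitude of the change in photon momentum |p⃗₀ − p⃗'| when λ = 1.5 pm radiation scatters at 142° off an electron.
5.3575e-22 kg·m/s

Photon momentum magnitude is p = h/λ.

Initial momentum:
p₀ = h/λ = 6.6261e-34/1.5000e-12 = 4.4174e-22 kg·m/s

After scattering:
λ' = λ + Δλ = 1.5 + 4.3383 = 5.8383 pm
p' = h/λ' = 6.6261e-34/5.8383e-12 = 1.1349e-22 kg·m/s

Momentum is a vector; the scattered photon's direction makes angle θ = 142° with the incident direction. The magnitude of the vector change Δp⃗ = p⃗₀ − p⃗' is found from the law of cosines:
|Δp⃗|² = p₀² + p'² − 2p₀p'cos θ
|Δp⃗|² = (4.4174e-22)² + (1.1349e-22)² − 2·4.4174e-22·1.1349e-22·cos(142°)
|Δp⃗| = 5.3575e-22 kg·m/s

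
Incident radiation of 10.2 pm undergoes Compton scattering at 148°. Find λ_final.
14.6839 pm

Using the Compton scattering formula:
λ' = λ + Δλ = λ + λ_C(1 - cos θ)

Given:
- Initial wavelength λ = 10.2 pm
- Scattering angle θ = 148°
- Compton wavelength λ_C ≈ 2.4263 pm

Calculate the shift:
Δλ = 2.4263 × (1 - cos(148°))
Δλ = 2.4263 × 1.8480
Δλ = 4.4839 pm

Final wavelength:
λ' = 10.2 + 4.4839 = 14.6839 pm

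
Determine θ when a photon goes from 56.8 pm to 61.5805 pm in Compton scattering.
166.00°

First find the wavelength shift:
Δλ = λ' - λ = 61.5805 - 56.8 = 4.7805 pm

Using Δλ = λ_C(1 - cos θ), with λ_C = h/(m_e·c) ≈ 2.42631024 pm:
cos θ = 1 - Δλ/λ_C
cos θ = 1 - 4.7805/2.42631024
cos θ = -0.970276

θ = arccos(-0.970276)
θ = 166.00°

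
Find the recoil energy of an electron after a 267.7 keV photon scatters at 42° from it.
31.7495 keV

By energy conservation: K_e = E_initial - E_final

First find the scattered photon energy:
Initial wavelength: λ = hc/E = 4.6315 pm
Compton shift: Δλ = λ_C(1 - cos(42°)) = 0.6232 pm
Final wavelength: λ' = 4.6315 + 0.6232 = 5.2547 pm
Final photon energy: E' = hc/λ' = 235.9505 keV

Electron kinetic energy:
K_e = E - E' = 267.7000 - 235.9505 = 31.7495 keV

(Intermediate values are shown rounded; full precision is carried through to the final answer.)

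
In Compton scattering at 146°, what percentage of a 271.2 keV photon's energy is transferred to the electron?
0.4926 (or 49.26%)

Calculate initial and final photon energies:

Initial: E₀ = 271.2 keV → λ₀ = 4.5717 pm
Compton shift: Δλ = 4.4378 pm
Final wavelength: λ' = 9.0095 pm
Final energy: E' = 137.6149 keV

Fractional energy loss:
(E₀ - E')/E₀ = (271.2000 - 137.6149)/271.2000
= 133.5851/271.2000
= 0.4926
= 49.26%

(Intermediate values are shown rounded; full precision is carried through to the final answer.)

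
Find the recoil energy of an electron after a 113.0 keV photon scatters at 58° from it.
10.6404 keV

By energy conservation: K_e = E_initial - E_final

First find the scattered photon energy:
Initial wavelength: λ = hc/E = 10.9721 pm
Compton shift: Δλ = λ_C(1 - cos(58°)) = 1.1406 pm
Final wavelength: λ' = 10.9721 + 1.1406 = 12.1126 pm
Final photon energy: E' = hc/λ' = 102.3596 keV

Electron kinetic energy:
K_e = E - E' = 113.0000 - 102.3596 = 10.6404 keV

(Intermediate values are shown rounded; full precision is carried through to the final answer.)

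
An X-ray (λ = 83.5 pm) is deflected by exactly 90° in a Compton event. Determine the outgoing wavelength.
85.9263 pm

Using the Compton formula: λ' = λ + λ_C(1 − cos θ)

For θ = 90°, cos θ = 0 (exact) = 0.0000, so:
1 − cos 90° = 1 − (0) = 1.0000

Δλ = λ_C × 1.0000 = 2.4263 × 1.0000 = 2.4263 pm

λ' = 83.5 + 2.4263 = 85.9263 pm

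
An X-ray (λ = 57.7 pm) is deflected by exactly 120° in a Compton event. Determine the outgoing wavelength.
61.3395 pm

Using the Compton formula: λ' = λ + λ_C(1 − cos θ)

For θ = 120°, cos θ = -1/2 (exact) = -0.5000, so:
1 − cos 120° = 1 − (-1/2) = 1.5000

Δλ = λ_C × 1.5000 = 2.4263 × 1.5000 = 3.6395 pm

λ' = 57.7 + 3.6395 = 61.3395 pm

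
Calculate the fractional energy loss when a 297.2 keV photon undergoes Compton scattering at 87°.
0.3553 (or 35.53%)

Calculate initial and final photon energies:

Initial: E₀ = 297.2 keV → λ₀ = 4.1717 pm
Compton shift: Δλ = 2.2993 pm
Final wavelength: λ' = 6.4711 pm
Final energy: E' = 191.5977 keV

Fractional energy loss:
(E₀ - E')/E₀ = (297.2000 - 191.5977)/297.2000
= 105.6023/297.2000
= 0.3553
= 35.53%

(Intermediate values are shown rounded; full precision is carried through to the final answer.)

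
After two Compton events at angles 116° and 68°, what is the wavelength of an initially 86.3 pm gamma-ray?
91.3073 pm

Apply Compton shift twice:

First scattering at θ₁ = 116°:
Δλ₁ = λ_C(1 - cos(116°))
Δλ₁ = 2.4263 × 1.4384
Δλ₁ = 3.4899 pm

After first scattering:
λ₁ = 86.3 + 3.4899 = 89.7899 pm

Second scattering at θ₂ = 68°:
Δλ₂ = λ_C(1 - cos(68°))
Δλ₂ = 2.4263 × 0.6254
Δλ₂ = 1.5174 pm

Final wavelength:
λ₂ = 89.7899 + 1.5174 = 91.3073 pm

Total shift: Δλ_total = 3.4899 + 1.5174 = 5.0073 pm

(Intermediate values are shown rounded; full precision is carried through to the final answer.)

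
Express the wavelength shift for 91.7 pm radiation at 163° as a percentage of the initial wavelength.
5.1762%

Calculate the Compton shift:
Δλ = λ_C(1 - cos(163°))
Δλ = 2.4263 × (1 - cos(163°))
Δλ = 2.4263 × 1.9563
Δλ = 4.7466 pm

Percentage change:
(Δλ/λ₀) × 100 = (4.7466/91.7) × 100
= 5.1762%

(Intermediate values are shown rounded; full precision is carried through to the final answer.)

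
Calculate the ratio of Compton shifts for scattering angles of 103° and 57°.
103° produces the larger shift by a factor of 2.690

Calculate both shifts using Δλ = λ_C(1 - cos θ):

For θ₁ = 57°:
Δλ₁ = 2.4263 × (1 - cos(57°))
Δλ₁ = 2.4263 × 0.4554
Δλ₁ = 1.1048 pm

For θ₂ = 103°:
Δλ₂ = 2.4263 × (1 - cos(103°))
Δλ₂ = 2.4263 × 1.2250
Δλ₂ = 2.9721 pm

The 103° angle produces the larger shift.
Ratio: 2.9721/1.1048 = 2.690

(Intermediate values are shown rounded; full precision is carried through to the final answer.)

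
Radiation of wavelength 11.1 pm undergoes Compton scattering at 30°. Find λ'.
11.4251 pm

Using the Compton formula: λ' = λ + λ_C(1 − cos θ)

For θ = 30°, cos θ = √3/2 (exact) ≈ 0.8660, so:
1 − cos 30° = 1 − (√3/2) ≈ 0.1340

Δλ = λ_C × 0.1340 = 2.4263 × 0.1340 = 0.3251 pm

λ' = 11.1 + 0.3251 = 11.4251 pm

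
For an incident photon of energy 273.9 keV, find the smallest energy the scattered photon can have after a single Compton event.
132.1900 keV (at θ = 180°)

The scattered photon has minimum energy when its wavelength is maximum, i.e., when the Compton shift Δλ = λ_C(1 − cos θ) is maximum. This occurs at θ = 180° (backscattering), giving Δλ_max = 2λ_C = 4.8526 pm.

Initial wavelength: λ₀ = hc/E₀ = 4.5266 pm
Maximum final wavelength: λ'_max = λ₀ + 2λ_C = 4.5266 + 4.8526 = 9.3792 pm
Minimum final energy: E'_min = hc/λ'_max = 132.1900 keV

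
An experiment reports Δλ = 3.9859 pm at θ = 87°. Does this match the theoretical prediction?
No, inconsistent

Calculate the expected shift for θ = 87°:

Δλ_expected = λ_C(1 - cos(87°))
Δλ_expected = 2.4263 × (1 - cos(87°))
Δλ_expected = 2.4263 × 0.9477
Δλ_expected = 2.2993 pm

Given shift: 3.9859 pm
Expected shift: 2.2993 pm
Difference: 1.6866 pm

The values do not match. The given shift corresponds to θ ≈ 130.0°, not 87°.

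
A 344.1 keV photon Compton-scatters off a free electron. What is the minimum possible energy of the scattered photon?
146.6268 keV (at θ = 180°)

The scattered photon has minimum energy when its wavelength is maximum, i.e., when the Compton shift Δλ = λ_C(1 − cos θ) is maximum. This occurs at θ = 180° (backscattering), giving Δλ_max = 2λ_C = 4.8526 pm.

Initial wavelength: λ₀ = hc/E₀ = 3.6031 pm
Maximum final wavelength: λ'_max = λ₀ + 2λ_C = 3.6031 + 4.8526 = 8.4558 pm
Minimum final energy: E'_min = hc/λ'_max = 146.6268 keV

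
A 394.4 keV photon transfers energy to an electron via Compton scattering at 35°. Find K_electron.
48.3083 keV

By energy conservation: K_e = E_initial - E_final

First find the scattered photon energy:
Initial wavelength: λ = hc/E = 3.1436 pm
Compton shift: Δλ = λ_C(1 - cos(35°)) = 0.4388 pm
Final wavelength: λ' = 3.1436 + 0.4388 = 3.5824 pm
Final photon energy: E' = hc/λ' = 346.0917 keV

Electron kinetic energy:
K_e = E - E' = 394.4000 - 346.0917 = 48.3083 keV

(Intermediate values are shown rounded; full precision is carried through to the final answer.)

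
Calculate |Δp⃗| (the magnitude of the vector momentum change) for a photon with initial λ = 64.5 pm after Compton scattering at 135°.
1.8411e-23 kg·m/s

Photon momentum magnitude is p = h/λ.

Initial momentum:
p₀ = h/λ = 6.6261e-34/6.4500e-11 = 1.0273e-23 kg·m/s

After scattering:
λ' = λ + Δλ = 64.5 + 4.1420 = 68.6420 pm
p' = h/λ' = 6.6261e-34/6.8642e-11 = 9.6531e-24 kg·m/s

Momentum is a vector; the scattered photon's direction makes angle θ = 135° with the incident direction. The magnitude of the vector change Δp⃗ = p⃗₀ − p⃗' is found from the law of cosines:
|Δp⃗|² = p₀² + p'² − 2p₀p'cos θ
|Δp⃗|² = (1.0273e-23)² + (9.6531e-24)² − 2·1.0273e-23·9.6531e-24·cos(135°)
|Δp⃗| = 1.8411e-23 kg·m/s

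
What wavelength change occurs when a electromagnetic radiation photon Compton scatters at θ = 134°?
4.1118 pm

Using the Compton scattering formula:
Δλ = λ_C(1 - cos θ)

where λ_C = h/(m_e·c) ≈ 2.4263 pm is the Compton wavelength of an electron.

For θ = 134°:
cos(134°) = -0.6947
1 - cos(134°) = 1.6947

Δλ = 2.4263 × 1.6947
Δλ = 4.1118 pm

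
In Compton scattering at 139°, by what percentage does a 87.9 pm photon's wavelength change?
4.8435%

Calculate the Compton shift:
Δλ = λ_C(1 - cos(139°))
Δλ = 2.4263 × (1 - cos(139°))
Δλ = 2.4263 × 1.7547
Δλ = 4.2575 pm

Percentage change:
(Δλ/λ₀) × 100 = (4.2575/87.9) × 100
= 4.8435%

(Intermediate values are shown rounded; full precision is carried through to the final answer.)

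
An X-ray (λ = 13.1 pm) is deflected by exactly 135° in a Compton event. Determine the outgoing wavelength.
17.2420 pm

Using the Compton formula: λ' = λ + λ_C(1 − cos θ)

For θ = 135°, cos θ = -√2/2 (exact) ≈ -0.7071, so:
1 − cos 135° = 1 − (-√2/2) ≈ 1.7071

Δλ = λ_C × 1.7071 = 2.4263 × 1.7071 = 4.1420 pm

λ' = 13.1 + 4.1420 = 17.2420 pm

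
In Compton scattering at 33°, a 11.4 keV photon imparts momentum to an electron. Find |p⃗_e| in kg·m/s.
3.4546e-24 kg·m/s

The electron is initially at rest, so by conservation of momentum:
p⃗_e = p⃗₀ − p⃗'  (incident photon momentum minus scattered photon momentum)

Photon momentum magnitudes (p = h/λ = E/c):
λ₀ = hc/E₀ = 108.7581 pm → p₀ = h/λ₀ = 6.0925e-24 kg·m/s
Δλ = λ_C(1 − cos 33°) = 0.3914 pm
λ' = 109.1495 pm → p' = h/λ' = 6.0706e-24 kg·m/s

The scattered photon makes angle θ = 33° with the incident direction, so by the law of cosines:
|p⃗_e|² = p₀² + p'² − 2p₀p'cos θ
|p⃗_e|² = (6.0925e-24)² + (6.0706e-24)² − 2·6.0925e-24·6.0706e-24·cos(33°)
|p⃗_e| = 3.4546e-24 kg·m/s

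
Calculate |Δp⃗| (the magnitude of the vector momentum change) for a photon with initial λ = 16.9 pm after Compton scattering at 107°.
5.8216e-23 kg·m/s

Photon momentum magnitude is p = h/λ.

Initial momentum:
p₀ = h/λ = 6.6261e-34/1.6900e-11 = 3.9208e-23 kg·m/s

After scattering:
λ' = λ + Δλ = 16.9 + 3.1357 = 20.0357 pm
p' = h/λ' = 6.6261e-34/2.0036e-11 = 3.3071e-23 kg·m/s

Momentum is a vector; the scattered photon's direction makes angle θ = 107° with the incident direction. The magnitude of the vector change Δp⃗ = p⃗₀ − p⃗' is found from the law of cosines:
|Δp⃗|² = p₀² + p'² − 2p₀p'cos θ
|Δp⃗|² = (3.9208e-23)² + (3.3071e-23)² − 2·3.9208e-23·3.3071e-23·cos(107°)
|Δp⃗| = 5.8216e-23 kg·m/s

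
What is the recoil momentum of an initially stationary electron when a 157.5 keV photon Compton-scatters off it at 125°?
1.2558e-22 kg·m/s

The electron is initially at rest, so by conservation of momentum:
p⃗_e = p⃗₀ − p⃗'  (incident photon momentum minus scattered photon momentum)

Photon momentum magnitudes (p = h/λ = E/c):
λ₀ = hc/E₀ = 7.8720 pm → p₀ = h/λ₀ = 8.4173e-23 kg·m/s
Δλ = λ_C(1 − cos 125°) = 3.8180 pm
λ' = 11.6900 pm → p' = h/λ' = 5.6682e-23 kg·m/s

The scattered photon makes angle θ = 125° with the incident direction, so by the law of cosines:
|p⃗_e|² = p₀² + p'² − 2p₀p'cos θ
|p⃗_e|² = (8.4173e-23)² + (5.6682e-23)² − 2·8.4173e-23·5.6682e-23·cos(125°)
|p⃗_e| = 1.2558e-22 kg·m/s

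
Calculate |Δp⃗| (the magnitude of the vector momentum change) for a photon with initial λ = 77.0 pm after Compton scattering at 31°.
4.5892e-24 kg·m/s

Photon momentum magnitude is p = h/λ.

Initial momentum:
p₀ = h/λ = 6.6261e-34/7.7000e-11 = 8.6053e-24 kg·m/s

After scattering:
λ' = λ + Δλ = 77.0 + 0.3466 = 77.3466 pm
p' = h/λ' = 6.6261e-34/7.7347e-11 = 8.5667e-24 kg·m/s

Momentum is a vector; the scattered photon's direction makes angle θ = 31° with the incident direction. The magnitude of the vector change Δp⃗ = p⃗₀ − p⃗' is found from the law of cosines:
|Δp⃗|² = p₀² + p'² − 2p₀p'cos θ
|Δp⃗|² = (8.6053e-24)² + (8.5667e-24)² − 2·8.6053e-24·8.5667e-24·cos(31°)
|Δp⃗| = 4.5892e-24 kg·m/s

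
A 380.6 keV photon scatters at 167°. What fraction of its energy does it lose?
0.5952 (or 59.52%)

Calculate initial and final photon energies:

Initial: E₀ = 380.6 keV → λ₀ = 3.2576 pm
Compton shift: Δλ = 4.7904 pm
Final wavelength: λ' = 8.0480 pm
Final energy: E' = 154.0553 keV

Fractional energy loss:
(E₀ - E')/E₀ = (380.6000 - 154.0553)/380.6000
= 226.5447/380.6000
= 0.5952
= 59.52%

(Intermediate values are shown rounded; full precision is carried through to the final answer.)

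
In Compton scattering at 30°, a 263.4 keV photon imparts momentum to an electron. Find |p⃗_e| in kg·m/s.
7.1059e-23 kg·m/s

The electron is initially at rest, so by conservation of momentum:
p⃗_e = p⃗₀ − p⃗'  (incident photon momentum minus scattered photon momentum)

Photon momentum magnitudes (p = h/λ = E/c):
λ₀ = hc/E₀ = 4.7071 pm → p₀ = h/λ₀ = 1.4077e-22 kg·m/s
Δλ = λ_C(1 − cos 30°) = 0.3251 pm
λ' = 5.0321 pm → p' = h/λ' = 1.3168e-22 kg·m/s

The scattered photon makes angle θ = 30° with the incident direction, so by the law of cosines:
|p⃗_e|² = p₀² + p'² − 2p₀p'cos θ
|p⃗_e|² = (1.4077e-22)² + (1.3168e-22)² − 2·1.4077e-22·1.3168e-22·cos(30°)
|p⃗_e| = 7.1059e-23 kg·m/s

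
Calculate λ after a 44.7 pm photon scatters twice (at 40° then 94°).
47.8632 pm

Apply Compton shift twice:

First scattering at θ₁ = 40°:
Δλ₁ = λ_C(1 - cos(40°))
Δλ₁ = 2.4263 × 0.2340
Δλ₁ = 0.5676 pm

After first scattering:
λ₁ = 44.7 + 0.5676 = 45.2676 pm

Second scattering at θ₂ = 94°:
Δλ₂ = λ_C(1 - cos(94°))
Δλ₂ = 2.4263 × 1.0698
Δλ₂ = 2.5956 pm

Final wavelength:
λ₂ = 45.2676 + 2.5956 = 47.8632 pm

Total shift: Δλ_total = 0.5676 + 2.5956 = 3.1632 pm

(Intermediate values are shown rounded; full precision is carried through to the final answer.)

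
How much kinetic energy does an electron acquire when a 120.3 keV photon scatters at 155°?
37.2649 keV

By energy conservation: K_e = E_initial - E_final

First find the scattered photon energy:
Initial wavelength: λ = hc/E = 10.3063 pm
Compton shift: Δλ = λ_C(1 - cos(155°)) = 4.6253 pm
Final wavelength: λ' = 10.3063 + 4.6253 = 14.9315 pm
Final photon energy: E' = hc/λ' = 83.0351 keV

Electron kinetic energy:
K_e = E - E' = 120.3000 - 83.0351 = 37.2649 keV

(Intermediate values are shown rounded; full precision is carried through to the final answer.)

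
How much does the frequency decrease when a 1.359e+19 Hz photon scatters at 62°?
7.493e+17 Hz (decrease)

Convert frequency to wavelength (c = 299792458 m/s):
λ₀ = c/f₀ = 299792458/1.359e+19 = 2.2059784e-11 m = 22.0598 pm

Calculate Compton shift:
Δλ = λ_C(1 - cos(62°)) = 1.2872 pm

Final wavelength:
λ' = λ₀ + Δλ = 22.0598 + 1.2872 = 23.3470 pm

Final frequency:
f' = c/λ' = 299792458/2.3347010e-11 = 1.2840722e+19 Hz

Frequency shift (decrease):
Δf = f₀ - f' = 1.359e+19 - 1.2840722e+19 = 7.493e+17 Hz

(Intermediate values are shown rounded; full precision is carried through to the final answer.)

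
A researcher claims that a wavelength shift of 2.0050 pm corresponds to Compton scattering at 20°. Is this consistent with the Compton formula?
No, inconsistent

Calculate the expected shift for θ = 20°:

Δλ_expected = λ_C(1 - cos(20°))
Δλ_expected = 2.4263 × (1 - cos(20°))
Δλ_expected = 2.4263 × 0.0603
Δλ_expected = 0.1463 pm

Given shift: 2.0050 pm
Expected shift: 0.1463 pm
Difference: 1.8587 pm

The values do not match. The given shift corresponds to θ ≈ 80.0°, not 20°.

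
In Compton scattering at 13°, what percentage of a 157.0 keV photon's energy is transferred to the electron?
0.0078 (or 0.78%)

Calculate initial and final photon energies:

Initial: E₀ = 157.0 keV → λ₀ = 7.8971 pm
Compton shift: Δλ = 0.0622 pm
Final wavelength: λ' = 7.9593 pm
Final energy: E' = 155.7734 keV

Fractional energy loss:
(E₀ - E')/E₀ = (157.0000 - 155.7734)/157.0000
= 1.2266/157.0000
= 0.0078
= 0.78%

(Intermediate values are shown rounded; full precision is carried through to the final answer.)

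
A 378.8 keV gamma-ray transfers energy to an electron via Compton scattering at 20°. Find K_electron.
16.2098 keV

By energy conservation: K_e = E_initial - E_final

First find the scattered photon energy:
Initial wavelength: λ = hc/E = 3.2731 pm
Compton shift: Δλ = λ_C(1 - cos(20°)) = 0.1463 pm
Final wavelength: λ' = 3.2731 + 0.1463 = 3.4194 pm
Final photon energy: E' = hc/λ' = 362.5902 keV

Electron kinetic energy:
K_e = E - E' = 378.8000 - 362.5902 = 16.2098 keV

(Intermediate values are shown rounded; full precision is carried through to the final answer.)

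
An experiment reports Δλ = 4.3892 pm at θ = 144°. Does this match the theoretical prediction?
Yes, consistent

Calculate the expected shift for θ = 144°:

Δλ_expected = λ_C(1 - cos(144°))
Δλ_expected = 2.4263 × (1 - cos(144°))
Δλ_expected = 2.4263 × 1.8090
Δλ_expected = 4.3892 pm

Given shift: 4.3892 pm
Expected shift: 4.3892 pm
Difference: 0.0000 pm

The values match. This is consistent with Compton scattering at the stated angle.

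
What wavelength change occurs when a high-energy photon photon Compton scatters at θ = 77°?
1.8805 pm

Using the Compton scattering formula:
Δλ = λ_C(1 - cos θ)

where λ_C = h/(m_e·c) ≈ 2.4263 pm is the Compton wavelength of an electron.

For θ = 77°:
cos(77°) = 0.2250
1 - cos(77°) = 0.7750

Δλ = 2.4263 × 0.7750
Δλ = 1.8805 pm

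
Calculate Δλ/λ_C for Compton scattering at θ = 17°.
0.0437 λ_C

The Compton shift formula is:
Δλ = λ_C(1 - cos θ)

Dividing both sides by λ_C:
Δλ/λ_C = 1 - cos θ

For θ = 17°:
Δλ/λ_C = 1 - cos(17°)
Δλ/λ_C = 1 - 0.9563
Δλ/λ_C = 0.0437

This means the shift is 0.0437 × λ_C = 0.1060 pm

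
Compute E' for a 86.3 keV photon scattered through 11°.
86.0330 keV

First convert energy to wavelength:
λ = hc/E, with hc ≈ 1239.842 keV·pm (i.e. 1239.842 eV·nm)

For E = 86.3 keV = 86300 eV:
λ = 1239.842 keV·pm / 86.3 keV
λ = 14.3667 pm

Calculate the Compton shift:
Δλ = λ_C(1 - cos(11°)) = 2.4263 × 0.0184
Δλ = 0.0446 pm

Final wavelength:
λ' = 14.3667 + 0.0446 = 14.4112 pm

Final energy:
E' = hc/λ' = 1239.842 / 14.4112 = 86.0330 keV

(Intermediate values are shown rounded; full precision is carried through to the final answer.)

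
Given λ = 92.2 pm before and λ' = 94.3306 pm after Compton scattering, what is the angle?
83.00°

First find the wavelength shift:
Δλ = λ' - λ = 94.3306 - 92.2 = 2.1306 pm

Using Δλ = λ_C(1 - cos θ), with λ_C = h/(m_e·c) ≈ 2.42631024 pm:
cos θ = 1 - Δλ/λ_C
cos θ = 1 - 2.1306/2.42631024
cos θ = 0.121877

θ = arccos(0.121877)
θ = 83.00°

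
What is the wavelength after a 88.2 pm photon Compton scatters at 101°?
91.0893 pm

Using the Compton scattering formula:
λ' = λ + Δλ = λ + λ_C(1 - cos θ)

Given:
- Initial wavelength λ = 88.2 pm
- Scattering angle θ = 101°
- Compton wavelength λ_C ≈ 2.4263 pm

Calculate the shift:
Δλ = 2.4263 × (1 - cos(101°))
Δλ = 2.4263 × 1.1908
Δλ = 2.8893 pm

Final wavelength:
λ' = 88.2 + 2.8893 = 91.0893 pm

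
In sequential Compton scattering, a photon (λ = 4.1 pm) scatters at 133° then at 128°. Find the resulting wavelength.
12.1011 pm

Apply Compton shift twice:

First scattering at θ₁ = 133°:
Δλ₁ = λ_C(1 - cos(133°))
Δλ₁ = 2.4263 × 1.6820
Δλ₁ = 4.0810 pm

After first scattering:
λ₁ = 4.1 + 4.0810 = 8.1810 pm

Second scattering at θ₂ = 128°:
Δλ₂ = λ_C(1 - cos(128°))
Δλ₂ = 2.4263 × 1.6157
Δλ₂ = 3.9201 pm

Final wavelength:
λ₂ = 8.1810 + 3.9201 = 12.1011 pm

Total shift: Δλ_total = 4.0810 + 3.9201 = 8.0011 pm

(Intermediate values are shown rounded; full precision is carried through to the final answer.)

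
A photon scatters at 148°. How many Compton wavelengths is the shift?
1.8480 λ_C

The Compton shift formula is:
Δλ = λ_C(1 - cos θ)

Dividing both sides by λ_C:
Δλ/λ_C = 1 - cos θ

For θ = 148°:
Δλ/λ_C = 1 - cos(148°)
Δλ/λ_C = 1 - -0.8480
Δλ/λ_C = 1.8480

This means the shift is 1.8480 × λ_C = 4.4839 pm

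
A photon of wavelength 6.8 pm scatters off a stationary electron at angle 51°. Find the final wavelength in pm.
7.6994 pm

Using the Compton scattering formula:
λ' = λ + Δλ = λ + λ_C(1 - cos θ)

Given:
- Initial wavelength λ = 6.8 pm
- Scattering angle θ = 51°
- Compton wavelength λ_C ≈ 2.4263 pm

Calculate the shift:
Δλ = 2.4263 × (1 - cos(51°))
Δλ = 2.4263 × 0.3707
Δλ = 0.8994 pm

Final wavelength:
λ' = 6.8 + 0.8994 = 7.6994 pm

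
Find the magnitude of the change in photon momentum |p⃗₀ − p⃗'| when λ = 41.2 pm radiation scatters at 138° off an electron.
2.8636e-23 kg·m/s

Photon momentum magnitude is p = h/λ.

Initial momentum:
p₀ = h/λ = 6.6261e-34/4.1200e-11 = 1.6083e-23 kg·m/s

After scattering:
λ' = λ + Δλ = 41.2 + 4.2294 = 45.4294 pm
p' = h/λ' = 6.6261e-34/4.5429e-11 = 1.4585e-23 kg·m/s

Momentum is a vector; the scattered photon's direction makes angle θ = 138° with the incident direction. The magnitude of the vector change Δp⃗ = p⃗₀ − p⃗' is found from the law of cosines:
|Δp⃗|² = p₀² + p'² − 2p₀p'cos θ
|Δp⃗|² = (1.6083e-23)² + (1.4585e-23)² − 2·1.6083e-23·1.4585e-23·cos(138°)
|Δp⃗| = 2.8636e-23 kg·m/s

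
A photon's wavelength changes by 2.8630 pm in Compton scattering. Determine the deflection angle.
100.37°

From the Compton formula Δλ = λ_C(1 - cos θ), we can solve for θ:

cos θ = 1 - Δλ/λ_C

Given:
- Δλ = 2.8630 pm
- λ_C = h/(m_e·c) ≈ 2.42631024 pm

cos θ = 1 - 2.8630/2.42631024
cos θ = 1 - 1.179981
cos θ = -0.179981

θ = arccos(-0.179981)
θ = 100.37°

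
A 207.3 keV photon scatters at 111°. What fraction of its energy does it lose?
0.3553 (or 35.53%)

Calculate initial and final photon energies:

Initial: E₀ = 207.3 keV → λ₀ = 5.9809 pm
Compton shift: Δλ = 3.2958 pm
Final wavelength: λ' = 9.2767 pm
Final energy: E' = 133.6508 keV

Fractional energy loss:
(E₀ - E')/E₀ = (207.3000 - 133.6508)/207.3000
= 73.6492/207.3000
= 0.3553
= 35.53%

(Intermediate values are shown rounded; full precision is carried through to the final answer.)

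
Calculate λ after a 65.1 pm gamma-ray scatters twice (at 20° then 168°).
70.0459 pm

Apply Compton shift twice:

First scattering at θ₁ = 20°:
Δλ₁ = λ_C(1 - cos(20°))
Δλ₁ = 2.4263 × 0.0603
Δλ₁ = 0.1463 pm

After first scattering:
λ₁ = 65.1 + 0.1463 = 65.2463 pm

Second scattering at θ₂ = 168°:
Δλ₂ = λ_C(1 - cos(168°))
Δλ₂ = 2.4263 × 1.9781
Δλ₂ = 4.7996 pm

Final wavelength:
λ₂ = 65.2463 + 4.7996 = 70.0459 pm

Total shift: Δλ_total = 0.1463 + 4.7996 = 4.9459 pm

(Intermediate values are shown rounded; full precision is carried through to the final answer.)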